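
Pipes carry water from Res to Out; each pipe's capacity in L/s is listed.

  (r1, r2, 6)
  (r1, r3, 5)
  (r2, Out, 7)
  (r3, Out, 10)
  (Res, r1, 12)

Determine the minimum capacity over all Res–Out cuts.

11

Augment Res→r1→r2→Out: bottleneck 6, flow now 6.
Augment Res→r1→r3→Out: bottleneck 5, flow now 11.
No augmenting path remains; maximum flow = 11.
By max-flow min-cut, the minimum cut capacity equals the max flow.
In the residual graph, reachable from Res: {Res, r1}.
Min-cut edges: r1→r2 (6), r1→r3 (5); capacity 6 + 5 = 11.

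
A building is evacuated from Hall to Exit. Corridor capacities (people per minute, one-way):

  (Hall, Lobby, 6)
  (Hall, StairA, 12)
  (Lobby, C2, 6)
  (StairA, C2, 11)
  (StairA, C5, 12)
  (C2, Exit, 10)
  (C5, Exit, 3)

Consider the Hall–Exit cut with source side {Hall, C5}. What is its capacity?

21

Edges leaving {Hall, C5}: Hall→Lobby (6), Hall→StairA (12), C5→Exit (3).
Cut capacity = 6 + 12 + 3 = 21.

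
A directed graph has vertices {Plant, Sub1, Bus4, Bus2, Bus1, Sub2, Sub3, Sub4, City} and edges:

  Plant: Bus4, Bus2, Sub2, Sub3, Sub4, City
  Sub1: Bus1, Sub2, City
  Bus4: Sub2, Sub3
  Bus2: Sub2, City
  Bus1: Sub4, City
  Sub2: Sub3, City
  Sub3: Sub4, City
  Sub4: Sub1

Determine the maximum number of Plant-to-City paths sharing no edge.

Assign every edge capacity 1; by Menger, the answer equals the max flow.
Path Plant→City (+1); total 1.
Path Plant→Bus2→City (+1); total 2.
Path Plant→Sub2→City (+1); total 3.
Path Plant→Sub3→City (+1); total 4.
Path Plant→Sub4→Sub1→City (+1); total 5.
No residual Plant→City path; max flow = 5.
Certifying cut of size 5: {Plant→Bus2, Plant→City, Sub2→City, Sub3→City, Sub4→Sub1}.

5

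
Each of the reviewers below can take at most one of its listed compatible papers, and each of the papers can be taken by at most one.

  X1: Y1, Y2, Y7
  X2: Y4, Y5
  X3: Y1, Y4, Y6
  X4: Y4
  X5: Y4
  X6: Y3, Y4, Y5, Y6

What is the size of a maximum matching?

5

Unit-capacity flow: source→left, listed edges, right→sink; max matching = max flow.
Augmenting path X1→Y1 (+1); matched 1.
Augmenting path X2→Y4 (+1); matched 2.
Augmenting path X3→Y6 (+1); matched 3.
Augmenting path X6→Y3 (+1); matched 4.
Augmenting path X4→Y4→X2→Y5 (+1); matched 5.
No augmenting path remains; maximum matching = 5.
König certificate: {X1, X2, X3, X6, Y4} is a vertex cover of size 5 (every listed pair touches it), so no matching can be larger.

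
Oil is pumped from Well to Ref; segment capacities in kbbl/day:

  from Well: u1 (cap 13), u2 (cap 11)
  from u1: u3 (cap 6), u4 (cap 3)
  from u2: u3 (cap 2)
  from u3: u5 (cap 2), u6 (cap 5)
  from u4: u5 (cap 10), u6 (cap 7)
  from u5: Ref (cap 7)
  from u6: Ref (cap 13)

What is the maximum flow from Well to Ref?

10

Augment Well→u1→u3→u5→Ref: bottleneck 2, flow now 2.
Augment Well→u1→u3→u6→Ref: bottleneck 4, flow now 6.
Augment Well→u1→u4→u5→Ref: bottleneck 3, flow now 9.
Augment Well→u2→u3→u6→Ref: bottleneck 1, flow now 10.
No augmenting path remains; maximum flow = 10.
In the residual graph, reachable from Well: {Well, u1, u2, u3}.
Min-cut edges: u1→u4 (3), u3→u5 (2), u3→u6 (5); capacity 3 + 2 + 5 = 10.
This cut is saturated, so no flow can exceed 10.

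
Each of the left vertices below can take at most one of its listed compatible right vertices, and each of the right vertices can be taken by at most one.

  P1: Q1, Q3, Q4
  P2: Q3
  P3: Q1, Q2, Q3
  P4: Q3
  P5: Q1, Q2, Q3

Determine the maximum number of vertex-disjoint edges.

4

Unit-capacity flow: source→left, listed edges, right→sink; max matching = max flow.
Augmenting path P1→Q1 (+1); matched 1.
Augmenting path P2→Q3 (+1); matched 2.
Augmenting path P3→Q2 (+1); matched 3.
Augmenting path P5→Q1→P1→Q4 (+1); matched 4.
No augmenting path remains; maximum matching = 4.
König certificate: {P1, P3, P5, Q3} is a vertex cover of size 4 (every listed pair touches it), so no matching can be larger.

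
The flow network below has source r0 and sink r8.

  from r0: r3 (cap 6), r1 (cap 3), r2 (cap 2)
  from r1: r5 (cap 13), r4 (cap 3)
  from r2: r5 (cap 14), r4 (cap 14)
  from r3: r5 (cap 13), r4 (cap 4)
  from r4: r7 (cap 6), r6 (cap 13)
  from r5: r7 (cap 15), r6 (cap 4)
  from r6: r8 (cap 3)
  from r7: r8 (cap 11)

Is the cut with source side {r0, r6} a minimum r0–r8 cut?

No — its capacity is 14, but the minimum cut has capacity 11.

Given cut capacity: 3 + 2 + 6 + 3 = 14.
Augment r0→r1→r4→r6→r8: bottleneck 3, flow now 3.
Augment r0→r2→r4→r7→r8: bottleneck 2, flow now 5.
Augment r0→r3→r4→r7→r8: bottleneck 4, flow now 9.
Augment r0→r3→r5→r7→r8: bottleneck 2, flow now 11.
No augmenting path remains; maximum flow = 11.
In the residual graph, reachable from r0: {r0}.
Min-cut edges: r0→r1 (3), r0→r2 (2), r0→r3 (6); capacity 3 + 2 + 6 = 11.
Cut capacity 14 exceeds the max flow 11, so it is not minimum.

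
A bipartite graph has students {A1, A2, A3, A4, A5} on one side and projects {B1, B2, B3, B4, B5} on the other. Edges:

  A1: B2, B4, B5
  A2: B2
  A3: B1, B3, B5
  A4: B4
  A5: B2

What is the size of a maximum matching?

4

Unit-capacity flow: source→left, listed edges, right→sink; max matching = max flow.
Augmenting path A1→B2 (+1); matched 1.
Augmenting path A3→B1 (+1); matched 2.
Augmenting path A4→B4 (+1); matched 3.
Augmenting path A2→B2→A1→B5 (+1); matched 4.
No augmenting path remains; maximum matching = 4.
König certificate: {A1, A3, A4, B2} is a vertex cover of size 4 (every listed pair touches it), so no matching can be larger.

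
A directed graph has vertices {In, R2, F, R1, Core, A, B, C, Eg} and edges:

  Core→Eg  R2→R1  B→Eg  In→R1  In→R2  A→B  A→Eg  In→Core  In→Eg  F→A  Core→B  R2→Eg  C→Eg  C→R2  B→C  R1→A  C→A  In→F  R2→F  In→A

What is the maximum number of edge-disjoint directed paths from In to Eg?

Assign every edge capacity 1; by Menger, the answer equals the max flow.
Path In→Eg (+1); total 1.
Path In→R2→Eg (+1); total 2.
Path In→Core→Eg (+1); total 3.
Path In→A→Eg (+1); total 4.
Path In→F→A→B→Eg (+1); total 5.
No residual In→Eg path; max flow = 5.
Certifying cut of size 5: {A→B, A→Eg, In→Core, In→Eg, In→R2}.

5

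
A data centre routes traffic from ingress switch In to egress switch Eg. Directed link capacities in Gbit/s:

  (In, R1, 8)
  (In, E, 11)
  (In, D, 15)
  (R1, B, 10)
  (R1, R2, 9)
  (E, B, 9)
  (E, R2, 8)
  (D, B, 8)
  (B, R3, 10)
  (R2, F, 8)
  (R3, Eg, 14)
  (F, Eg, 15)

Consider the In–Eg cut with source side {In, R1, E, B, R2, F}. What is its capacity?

40

Edges leaving {In, R1, E, B, R2, F}: In→D (15), B→R3 (10), F→Eg (15).
Cut capacity = 15 + 10 + 15 = 40.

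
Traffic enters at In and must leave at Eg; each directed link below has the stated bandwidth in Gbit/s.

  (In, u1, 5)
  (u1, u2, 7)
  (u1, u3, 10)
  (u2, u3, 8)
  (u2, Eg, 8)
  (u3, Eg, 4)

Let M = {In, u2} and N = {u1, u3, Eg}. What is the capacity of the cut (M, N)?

Edges leaving {In, u2}: In→u1 (5), u2→u3 (8), u2→Eg (8).
Cut capacity = 5 + 8 + 8 = 21.

21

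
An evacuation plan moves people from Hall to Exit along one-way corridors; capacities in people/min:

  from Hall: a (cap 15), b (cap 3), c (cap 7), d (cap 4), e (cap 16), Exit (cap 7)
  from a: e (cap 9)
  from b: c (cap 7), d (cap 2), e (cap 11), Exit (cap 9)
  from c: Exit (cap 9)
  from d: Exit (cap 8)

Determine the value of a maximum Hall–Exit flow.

Augment Hall→Exit: bottleneck 7, flow now 7.
Augment Hall→b→Exit: bottleneck 3, flow now 10.
Augment Hall→c→Exit: bottleneck 7, flow now 17.
Augment Hall→d→Exit: bottleneck 4, flow now 21.
No augmenting path remains; maximum flow = 21.
In the residual graph, reachable from Hall: {Hall, a, e}.
Min-cut edges: Hall→b (3), Hall→c (7), Hall→d (4), Hall→Exit (7); capacity 3 + 7 + 4 + 7 = 21.
This cut is saturated, so no flow can exceed 21.

21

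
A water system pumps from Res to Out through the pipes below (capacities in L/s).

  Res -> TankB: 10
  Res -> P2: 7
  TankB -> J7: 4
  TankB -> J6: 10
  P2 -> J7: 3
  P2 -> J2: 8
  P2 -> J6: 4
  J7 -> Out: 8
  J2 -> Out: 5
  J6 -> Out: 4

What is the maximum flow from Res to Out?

Augment Res→TankB→J7→Out: bottleneck 4, flow now 4.
Augment Res→TankB→J6→Out: bottleneck 4, flow now 8.
Augment Res→P2→J7→Out: bottleneck 3, flow now 11.
Augment Res→P2→J2→Out: bottleneck 4, flow now 15.
No augmenting path remains; maximum flow = 15.
In the residual graph, reachable from Res: {Res, TankB, J6}.
Min-cut edges: Res→P2 (7), TankB→J7 (4), J6→Out (4); capacity 7 + 4 + 4 = 15.
This cut is saturated, so no flow can exceed 15.

15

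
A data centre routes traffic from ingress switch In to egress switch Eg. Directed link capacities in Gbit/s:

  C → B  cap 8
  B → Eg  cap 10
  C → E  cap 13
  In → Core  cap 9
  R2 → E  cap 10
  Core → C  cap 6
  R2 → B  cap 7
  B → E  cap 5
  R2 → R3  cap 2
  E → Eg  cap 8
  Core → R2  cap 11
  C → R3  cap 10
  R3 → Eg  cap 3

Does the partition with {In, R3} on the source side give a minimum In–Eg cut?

No — its capacity is 12, but the minimum cut has capacity 9.

Given cut capacity: 9 + 3 = 12.
Augment In→Core→R2→R3→Eg: bottleneck 2, flow now 2.
Augment In→Core→R2→B→Eg: bottleneck 7, flow now 9.
No augmenting path remains; maximum flow = 9.
In the residual graph, reachable from In: {In}.
Min-cut edges: In→Core (9); capacity 9 = 9.
Cut capacity 12 exceeds the max flow 9, so it is not minimum.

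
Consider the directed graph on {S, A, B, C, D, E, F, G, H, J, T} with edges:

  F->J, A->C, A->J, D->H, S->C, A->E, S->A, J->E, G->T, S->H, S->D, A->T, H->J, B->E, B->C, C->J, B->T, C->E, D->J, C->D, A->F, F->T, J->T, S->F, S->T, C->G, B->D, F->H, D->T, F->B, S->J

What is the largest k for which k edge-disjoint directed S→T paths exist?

Assign every edge capacity 1; by Menger, the answer equals the max flow.
Path S→T (+1); total 1.
Path S→A→T (+1); total 2.
Path S→D→T (+1); total 3.
Path S→F→T (+1); total 4.
Path S→J→T (+1); total 5.
Path S→C→G→T (+1); total 6.
No residual S→T path; max flow = 6.
Certifying cut of size 6: {J→T, S→A, S→C, S→D, S→F, S→T}.

6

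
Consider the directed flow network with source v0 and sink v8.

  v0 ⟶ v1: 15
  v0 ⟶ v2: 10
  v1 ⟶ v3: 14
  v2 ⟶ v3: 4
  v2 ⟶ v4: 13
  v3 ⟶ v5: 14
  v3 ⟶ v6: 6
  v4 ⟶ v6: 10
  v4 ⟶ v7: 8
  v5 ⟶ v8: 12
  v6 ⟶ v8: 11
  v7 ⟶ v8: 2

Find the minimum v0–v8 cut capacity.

24

Augment v0→v1→v3→v5→v8: bottleneck 12, flow now 12.
Augment v0→v1→v3→v6→v8: bottleneck 2, flow now 14.
Augment v0→v2→v3→v6→v8: bottleneck 4, flow now 18.
Augment v0→v2→v4→v6→v8: bottleneck 5, flow now 23.
Augment v0→v2→v4→v7→v8: bottleneck 1, flow now 24.
No augmenting path remains; maximum flow = 24.
By max-flow min-cut, the minimum cut capacity equals the max flow.
In the residual graph, reachable from v0: {v0, v1}.
Min-cut edges: v0→v2 (10), v1→v3 (14); capacity 10 + 14 = 24.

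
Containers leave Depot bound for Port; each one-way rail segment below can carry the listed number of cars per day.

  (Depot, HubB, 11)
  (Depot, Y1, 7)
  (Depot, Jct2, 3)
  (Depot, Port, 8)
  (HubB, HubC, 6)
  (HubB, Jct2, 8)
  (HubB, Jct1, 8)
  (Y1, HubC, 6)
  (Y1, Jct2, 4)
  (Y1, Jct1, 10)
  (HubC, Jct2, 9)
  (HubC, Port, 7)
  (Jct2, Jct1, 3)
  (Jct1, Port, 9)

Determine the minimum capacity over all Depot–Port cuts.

Augment Depot→Port: bottleneck 8, flow now 8.
Augment Depot→HubB→HubC→Port: bottleneck 6, flow now 14.
Augment Depot→HubB→Jct1→Port: bottleneck 5, flow now 19.
Augment Depot→Y1→HubC→Port: bottleneck 1, flow now 20.
Augment Depot→Y1→Jct1→Port: bottleneck 4, flow now 24.
No augmenting path remains; maximum flow = 24.
By max-flow min-cut, the minimum cut capacity equals the max flow.
In the residual graph, reachable from Depot: {Depot, HubB, Y1, HubC, Jct2, Jct1}.
Min-cut edges: Depot→Port (8), HubC→Port (7), Jct1→Port (9); capacity 8 + 7 + 9 = 24.

24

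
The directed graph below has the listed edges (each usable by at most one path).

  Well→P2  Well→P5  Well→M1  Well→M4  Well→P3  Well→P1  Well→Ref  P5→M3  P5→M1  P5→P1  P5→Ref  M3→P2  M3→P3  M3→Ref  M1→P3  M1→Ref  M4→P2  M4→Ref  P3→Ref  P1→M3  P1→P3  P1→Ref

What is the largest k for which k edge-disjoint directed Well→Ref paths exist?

6

Assign every edge capacity 1; by Menger, the answer equals the max flow.
Path Well→Ref (+1); total 1.
Path Well→P5→Ref (+1); total 2.
Path Well→M1→Ref (+1); total 3.
Path Well→M4→Ref (+1); total 4.
Path Well→P3→Ref (+1); total 5.
Path Well→P1→Ref (+1); total 6.
No residual Well→Ref path; max flow = 6.
Certifying cut of size 6: {Well→M1, Well→M4, Well→P1, Well→P3, Well→P5, Well→Ref}.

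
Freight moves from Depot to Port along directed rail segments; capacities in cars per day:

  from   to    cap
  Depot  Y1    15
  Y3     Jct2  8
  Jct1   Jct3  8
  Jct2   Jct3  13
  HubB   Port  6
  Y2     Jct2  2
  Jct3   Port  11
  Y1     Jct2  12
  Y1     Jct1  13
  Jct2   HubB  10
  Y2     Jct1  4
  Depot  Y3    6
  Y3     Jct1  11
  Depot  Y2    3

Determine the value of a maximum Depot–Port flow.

17

Augment Depot→Y2→Jct1→Jct3→Port: bottleneck 3, flow now 3.
Augment Depot→Y1→Jct1→Jct3→Port: bottleneck 5, flow now 8.
Augment Depot→Y1→Jct2→Jct3→Port: bottleneck 3, flow now 11.
Augment Depot→Y1→Jct2→HubB→Port: bottleneck 6, flow now 17.
No augmenting path remains; maximum flow = 17.
In the residual graph, reachable from Depot: {Depot, Y2, Y1, Y3, Jct1, Jct2, Jct3, HubB}.
Min-cut edges: Jct3→Port (11), HubB→Port (6); capacity 11 + 6 = 17.
This cut is saturated, so no flow can exceed 17.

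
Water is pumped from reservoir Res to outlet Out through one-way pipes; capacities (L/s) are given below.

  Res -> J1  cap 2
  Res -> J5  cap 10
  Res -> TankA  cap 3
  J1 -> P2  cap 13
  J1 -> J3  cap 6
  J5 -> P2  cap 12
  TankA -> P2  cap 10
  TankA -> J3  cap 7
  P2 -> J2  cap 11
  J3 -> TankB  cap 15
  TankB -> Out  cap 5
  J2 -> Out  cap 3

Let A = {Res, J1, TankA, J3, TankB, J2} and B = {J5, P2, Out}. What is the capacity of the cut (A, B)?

41

Edges leaving {Res, J1, TankA, J3, TankB, J2}: Res→J5 (10), J1→P2 (13), TankA→P2 (10), TankB→Out (5), J2→Out (3).
Cut capacity = 10 + 13 + 10 + 5 + 3 = 41.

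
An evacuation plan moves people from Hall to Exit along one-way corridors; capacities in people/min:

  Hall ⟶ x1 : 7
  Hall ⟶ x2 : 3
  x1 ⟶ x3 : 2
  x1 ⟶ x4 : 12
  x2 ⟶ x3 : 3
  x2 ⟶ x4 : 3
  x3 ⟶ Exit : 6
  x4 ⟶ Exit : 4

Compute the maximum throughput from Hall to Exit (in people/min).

Augment Hall→x1→x3→Exit: bottleneck 2, flow now 2.
Augment Hall→x1→x4→Exit: bottleneck 4, flow now 6.
Augment Hall→x2→x3→Exit: bottleneck 3, flow now 9.
No augmenting path remains; maximum flow = 9.
In the residual graph, reachable from Hall: {Hall, x1, x4}.
Min-cut edges: Hall→x2 (3), x1→x3 (2), x4→Exit (4); capacity 3 + 2 + 4 = 9.
This cut is saturated, so no flow can exceed 9.

9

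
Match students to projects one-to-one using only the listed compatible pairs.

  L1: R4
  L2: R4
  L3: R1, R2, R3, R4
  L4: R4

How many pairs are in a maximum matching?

2

Unit-capacity flow: source→left, listed edges, right→sink; max matching = max flow.
Augmenting path L1→R4 (+1); matched 1.
Augmenting path L3→R1 (+1); matched 2.
No augmenting path remains; maximum matching = 2.
König certificate: {L3, R4} is a vertex cover of size 2 (every listed pair touches it), so no matching can be larger.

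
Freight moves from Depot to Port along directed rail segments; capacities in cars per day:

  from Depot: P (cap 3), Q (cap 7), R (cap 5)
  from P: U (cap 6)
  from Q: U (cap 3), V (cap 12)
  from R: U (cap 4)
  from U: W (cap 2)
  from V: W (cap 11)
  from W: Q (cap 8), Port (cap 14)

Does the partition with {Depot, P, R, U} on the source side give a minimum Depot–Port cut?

Yes — it is a minimum cut (capacity 9).

Given cut capacity: 7 + 2 = 9.
Augment Depot→P→U→W→Port: bottleneck 2, flow now 2.
Augment Depot→Q→V→W→Port: bottleneck 7, flow now 9.
No augmenting path remains; maximum flow = 9.
Cut capacity 9 equals the max flow, so it is a minimum cut.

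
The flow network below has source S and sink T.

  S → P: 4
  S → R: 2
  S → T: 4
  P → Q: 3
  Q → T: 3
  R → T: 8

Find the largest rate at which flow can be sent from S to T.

Augment S→T: bottleneck 4, flow now 4.
Augment S→R→T: bottleneck 2, flow now 6.
Augment S→P→Q→T: bottleneck 3, flow now 9.
No augmenting path remains; maximum flow = 9.
In the residual graph, reachable from S: {S, P}.
Min-cut edges: S→R (2), S→T (4), P→Q (3); capacity 2 + 4 + 3 = 9.
This cut is saturated, so no flow can exceed 9.

9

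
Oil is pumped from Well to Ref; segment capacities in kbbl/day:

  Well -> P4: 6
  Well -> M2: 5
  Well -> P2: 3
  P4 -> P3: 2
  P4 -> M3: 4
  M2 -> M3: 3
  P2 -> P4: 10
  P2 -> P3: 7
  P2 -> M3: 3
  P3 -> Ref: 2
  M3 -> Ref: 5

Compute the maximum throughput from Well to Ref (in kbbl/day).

7

Augment Well→P4→P3→Ref: bottleneck 2, flow now 2.
Augment Well→P4→M3→Ref: bottleneck 4, flow now 6.
Augment Well→M2→M3→Ref: bottleneck 1, flow now 7.
No augmenting path remains; maximum flow = 7.
In the residual graph, reachable from Well: {Well, P4, M2, P2, P3, M3}.
Min-cut edges: P3→Ref (2), M3→Ref (5); capacity 2 + 5 = 7.
This cut is saturated, so no flow can exceed 7.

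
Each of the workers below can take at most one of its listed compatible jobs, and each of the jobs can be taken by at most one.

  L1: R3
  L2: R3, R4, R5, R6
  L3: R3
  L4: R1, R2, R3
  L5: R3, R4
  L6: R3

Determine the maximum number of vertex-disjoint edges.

4

Unit-capacity flow: source→left, listed edges, right→sink; max matching = max flow.
Augmenting path L1→R3 (+1); matched 1.
Augmenting path L2→R4 (+1); matched 2.
Augmenting path L4→R1 (+1); matched 3.
Augmenting path L5→R4→L2→R5 (+1); matched 4.
No augmenting path remains; maximum matching = 4.
König certificate: {L2, L4, L5, R3} is a vertex cover of size 4 (every listed pair touches it), so no matching can be larger.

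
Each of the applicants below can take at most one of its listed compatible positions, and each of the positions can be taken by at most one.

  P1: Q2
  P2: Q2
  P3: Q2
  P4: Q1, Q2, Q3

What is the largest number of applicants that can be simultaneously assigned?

2

Unit-capacity flow: source→left, listed edges, right→sink; max matching = max flow.
Augmenting path P1→Q2 (+1); matched 1.
Augmenting path P4→Q1 (+1); matched 2.
No augmenting path remains; maximum matching = 2.
König certificate: {P4, Q2} is a vertex cover of size 2 (every listed pair touches it), so no matching can be larger.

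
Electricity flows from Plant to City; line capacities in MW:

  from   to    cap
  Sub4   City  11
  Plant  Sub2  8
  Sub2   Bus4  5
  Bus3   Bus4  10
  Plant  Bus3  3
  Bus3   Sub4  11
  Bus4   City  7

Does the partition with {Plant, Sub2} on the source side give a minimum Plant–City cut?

Given cut capacity: 3 + 5 = 8.
Augment Plant→Bus3→Sub4→City: bottleneck 3, flow now 3.
Augment Plant→Sub2→Bus4→City: bottleneck 5, flow now 8.
No augmenting path remains; maximum flow = 8.
Cut capacity 8 equals the max flow, so it is a minimum cut.

Yes — it is a minimum cut (capacity 8).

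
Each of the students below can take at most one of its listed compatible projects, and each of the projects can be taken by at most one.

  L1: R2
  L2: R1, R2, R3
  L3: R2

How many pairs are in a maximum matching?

2

Unit-capacity flow: source→left, listed edges, right→sink; max matching = max flow.
Augmenting path L1→R2 (+1); matched 1.
Augmenting path L2→R1 (+1); matched 2.
No augmenting path remains; maximum matching = 2.
König certificate: {L2, R2} is a vertex cover of size 2 (every listed pair touches it), so no matching can be larger.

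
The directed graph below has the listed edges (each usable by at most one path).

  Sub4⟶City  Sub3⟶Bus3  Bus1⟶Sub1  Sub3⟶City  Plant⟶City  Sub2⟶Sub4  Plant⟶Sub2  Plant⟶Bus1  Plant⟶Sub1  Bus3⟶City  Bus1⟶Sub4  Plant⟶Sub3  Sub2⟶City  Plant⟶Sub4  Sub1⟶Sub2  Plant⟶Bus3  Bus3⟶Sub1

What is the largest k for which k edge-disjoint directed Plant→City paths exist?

5

Assign every edge capacity 1; by Menger, the answer equals the max flow.
Path Plant→City (+1); total 1.
Path Plant→Sub3→City (+1); total 2.
Path Plant→Sub2→City (+1); total 3.
Path Plant→Sub4→City (+1); total 4.
Path Plant→Bus3→City (+1); total 5.
No residual Plant→City path; max flow = 5.
Certifying cut of size 5: {Plant→Bus3, Plant→City, Plant→Sub3, Sub2→City, Sub4→City}.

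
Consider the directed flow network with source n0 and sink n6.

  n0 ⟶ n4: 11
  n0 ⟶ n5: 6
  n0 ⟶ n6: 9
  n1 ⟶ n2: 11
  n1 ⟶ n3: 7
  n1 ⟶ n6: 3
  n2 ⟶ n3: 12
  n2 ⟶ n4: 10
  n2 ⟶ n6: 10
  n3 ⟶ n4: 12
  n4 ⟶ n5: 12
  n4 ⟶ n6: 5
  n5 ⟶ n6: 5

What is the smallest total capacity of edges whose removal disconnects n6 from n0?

Augment n0→n6: bottleneck 9, flow now 9.
Augment n0→n4→n6: bottleneck 5, flow now 14.
Augment n0→n5→n6: bottleneck 5, flow now 19.
No augmenting path remains; maximum flow = 19.
By max-flow min-cut, the minimum cut capacity equals the max flow.
In the residual graph, reachable from n0: {n0, n4, n5}.
Min-cut edges: n0→n6 (9), n4→n6 (5), n5→n6 (5); capacity 9 + 5 + 5 = 19.

19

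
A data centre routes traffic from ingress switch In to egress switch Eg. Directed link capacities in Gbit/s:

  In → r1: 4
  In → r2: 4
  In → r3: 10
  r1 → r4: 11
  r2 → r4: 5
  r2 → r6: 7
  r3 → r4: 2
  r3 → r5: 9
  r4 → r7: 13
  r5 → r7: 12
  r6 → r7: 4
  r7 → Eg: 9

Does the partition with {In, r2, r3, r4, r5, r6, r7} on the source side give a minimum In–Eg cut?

Given cut capacity: 4 + 9 = 13.
Augment In→r1→r4→r7→Eg: bottleneck 4, flow now 4.
Augment In→r2→r4→r7→Eg: bottleneck 4, flow now 8.
Augment In→r3→r4→r7→Eg: bottleneck 1, flow now 9.
No augmenting path remains; maximum flow = 9.
In the residual graph, reachable from In: {In, r1, r2, r3, r4, r5, r6, r7}.
Min-cut edges: r7→Eg (9); capacity 9 = 9.
Cut capacity 13 exceeds the max flow 9, so it is not minimum.

No — its capacity is 13, but the minimum cut has capacity 9.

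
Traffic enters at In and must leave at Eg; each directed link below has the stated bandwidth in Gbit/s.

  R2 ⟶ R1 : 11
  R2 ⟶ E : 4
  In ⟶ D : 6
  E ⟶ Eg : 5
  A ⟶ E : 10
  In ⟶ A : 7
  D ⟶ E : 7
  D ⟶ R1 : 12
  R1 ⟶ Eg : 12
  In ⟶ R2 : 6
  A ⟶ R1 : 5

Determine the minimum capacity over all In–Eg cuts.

Augment In→R2→R1→Eg: bottleneck 6, flow now 6.
Augment In→D→R1→Eg: bottleneck 6, flow now 12.
Augment In→A→E→Eg: bottleneck 5, flow now 17.
No augmenting path remains; maximum flow = 17.
By max-flow min-cut, the minimum cut capacity equals the max flow.
In the residual graph, reachable from In: {In, R2, D, A, R1, E}.
Min-cut edges: R1→Eg (12), E→Eg (5); capacity 12 + 5 = 17.

17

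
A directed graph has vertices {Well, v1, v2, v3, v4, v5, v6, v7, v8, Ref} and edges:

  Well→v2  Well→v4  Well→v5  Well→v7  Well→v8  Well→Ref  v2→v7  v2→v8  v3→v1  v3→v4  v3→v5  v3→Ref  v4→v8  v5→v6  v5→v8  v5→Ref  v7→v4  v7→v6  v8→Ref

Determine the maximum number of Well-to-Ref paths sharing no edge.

3

Assign every edge capacity 1; by Menger, the answer equals the max flow.
Path Well→Ref (+1); total 1.
Path Well→v5→Ref (+1); total 2.
Path Well→v8→Ref (+1); total 3.
No residual Well→Ref path; max flow = 3.
Certifying cut of size 3: {Well→Ref, Well→v5, v8→Ref}.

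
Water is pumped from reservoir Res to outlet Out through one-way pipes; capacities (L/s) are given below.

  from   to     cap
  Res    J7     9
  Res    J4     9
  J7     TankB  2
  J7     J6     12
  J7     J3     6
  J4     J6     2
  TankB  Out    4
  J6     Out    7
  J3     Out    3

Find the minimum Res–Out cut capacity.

Augment Res→J7→TankB→Out: bottleneck 2, flow now 2.
Augment Res→J7→J6→Out: bottleneck 7, flow now 9.
Augment Res→J4→J6→J7→J3→Out: bottleneck 2, flow now 11. (uses reverse residual edge)
No augmenting path remains; maximum flow = 11.
By max-flow min-cut, the minimum cut capacity equals the max flow.
In the residual graph, reachable from Res: {Res, J4}.
Min-cut edges: Res→J7 (9), J4→J6 (2); capacity 9 + 2 = 11.

11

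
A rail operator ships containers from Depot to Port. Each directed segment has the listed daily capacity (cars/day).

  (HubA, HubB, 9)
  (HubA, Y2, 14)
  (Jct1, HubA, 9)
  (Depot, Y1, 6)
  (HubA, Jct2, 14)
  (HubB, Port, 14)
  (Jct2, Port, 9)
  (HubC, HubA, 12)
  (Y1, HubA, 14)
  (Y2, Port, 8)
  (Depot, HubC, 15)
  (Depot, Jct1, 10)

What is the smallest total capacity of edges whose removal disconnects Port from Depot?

Augment Depot→Jct1→HubA→Jct2→Port: bottleneck 9, flow now 9.
Augment Depot→HubC→HubA→HubB→Port: bottleneck 9, flow now 18.
Augment Depot→HubC→HubA→Y2→Port: bottleneck 3, flow now 21.
Augment Depot→Y1→HubA→Y2→Port: bottleneck 5, flow now 26.
No augmenting path remains; maximum flow = 26.
By max-flow min-cut, the minimum cut capacity equals the max flow.
In the residual graph, reachable from Depot: {Depot, Jct1, HubC, Y1, HubA, Jct2, Y2}.
Min-cut edges: HubA→HubB (9), Jct2→Port (9), Y2→Port (8); capacity 9 + 9 + 8 = 26.

26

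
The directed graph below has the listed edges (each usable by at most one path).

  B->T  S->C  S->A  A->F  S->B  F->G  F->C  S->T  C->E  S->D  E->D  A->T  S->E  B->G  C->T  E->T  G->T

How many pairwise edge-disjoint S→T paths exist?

Assign every edge capacity 1; by Menger, the answer equals the max flow.
Path S→T (+1); total 1.
Path S→A→T (+1); total 2.
Path S→B→T (+1); total 3.
Path S→C→T (+1); total 4.
Path S→E→T (+1); total 5.
No residual S→T path; max flow = 5.
Certifying cut of size 5: {S→A, S→B, S→C, S→E, S→T}.

5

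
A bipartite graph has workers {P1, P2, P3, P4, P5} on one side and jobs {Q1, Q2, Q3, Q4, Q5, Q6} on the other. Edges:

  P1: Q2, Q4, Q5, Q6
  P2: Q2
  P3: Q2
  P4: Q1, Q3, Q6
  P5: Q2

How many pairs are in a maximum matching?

Unit-capacity flow: source→left, listed edges, right→sink; max matching = max flow.
Augmenting path P1→Q2 (+1); matched 1.
Augmenting path P4→Q1 (+1); matched 2.
Augmenting path P2→Q2→P1→Q4 (+1); matched 3.
No augmenting path remains; maximum matching = 3.
König certificate: {P1, P4, Q2} is a vertex cover of size 3 (every listed pair touches it), so no matching can be larger.

3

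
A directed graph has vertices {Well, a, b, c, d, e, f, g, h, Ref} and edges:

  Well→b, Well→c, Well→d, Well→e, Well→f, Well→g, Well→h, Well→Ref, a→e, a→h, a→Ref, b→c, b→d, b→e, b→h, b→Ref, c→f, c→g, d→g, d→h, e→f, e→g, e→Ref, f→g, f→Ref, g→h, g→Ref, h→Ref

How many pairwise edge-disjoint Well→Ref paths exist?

6

Assign every edge capacity 1; by Menger, the answer equals the max flow.
Path Well→Ref (+1); total 1.
Path Well→b→Ref (+1); total 2.
Path Well→e→Ref (+1); total 3.
Path Well→f→Ref (+1); total 4.
Path Well→g→Ref (+1); total 5.
Path Well→h→Ref (+1); total 6.
No residual Well→Ref path; max flow = 6.
Certifying cut of size 6: {Well→Ref, Well→b, Well→e, f→Ref, g→Ref, h→Ref}.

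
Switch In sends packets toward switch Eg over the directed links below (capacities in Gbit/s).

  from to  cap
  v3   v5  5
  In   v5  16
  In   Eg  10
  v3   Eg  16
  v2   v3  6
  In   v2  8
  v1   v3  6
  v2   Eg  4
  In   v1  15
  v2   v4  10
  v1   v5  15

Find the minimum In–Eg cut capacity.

Augment In→Eg: bottleneck 10, flow now 10.
Augment In→v2→Eg: bottleneck 4, flow now 14.
Augment In→v1→v3→Eg: bottleneck 6, flow now 20.
Augment In→v2→v3→Eg: bottleneck 4, flow now 24.
No augmenting path remains; maximum flow = 24.
By max-flow min-cut, the minimum cut capacity equals the max flow.
In the residual graph, reachable from In: {In, v1, v5}.
Min-cut edges: In→v2 (8), In→Eg (10), v1→v3 (6); capacity 8 + 10 + 6 = 24.

24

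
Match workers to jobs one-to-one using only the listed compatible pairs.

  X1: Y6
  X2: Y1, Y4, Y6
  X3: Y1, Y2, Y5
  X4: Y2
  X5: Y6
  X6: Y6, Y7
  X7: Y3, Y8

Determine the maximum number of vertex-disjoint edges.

Unit-capacity flow: source→left, listed edges, right→sink; max matching = max flow.
Augmenting path X1→Y6 (+1); matched 1.
Augmenting path X2→Y1 (+1); matched 2.
Augmenting path X3→Y2 (+1); matched 3.
Augmenting path X6→Y7 (+1); matched 4.
Augmenting path X7→Y3 (+1); matched 5.
Augmenting path X4→Y2→X3→Y5 (+1); matched 6.
No augmenting path remains; maximum matching = 6.
König certificate: {X2, X3, X4, X6, X7, Y6} is a vertex cover of size 6 (every listed pair touches it), so no matching can be larger.

6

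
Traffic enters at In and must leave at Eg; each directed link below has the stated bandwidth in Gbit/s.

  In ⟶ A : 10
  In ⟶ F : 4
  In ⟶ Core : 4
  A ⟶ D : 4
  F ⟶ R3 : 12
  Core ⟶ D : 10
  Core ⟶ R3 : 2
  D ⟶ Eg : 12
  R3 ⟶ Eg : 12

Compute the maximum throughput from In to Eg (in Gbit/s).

12

Augment In→A→D→Eg: bottleneck 4, flow now 4.
Augment In→F→R3→Eg: bottleneck 4, flow now 8.
Augment In→Core→D→Eg: bottleneck 4, flow now 12.
No augmenting path remains; maximum flow = 12.
In the residual graph, reachable from In: {In, A}.
Min-cut edges: In→F (4), In→Core (4), A→D (4); capacity 4 + 4 + 4 = 12.
This cut is saturated, so no flow can exceed 12.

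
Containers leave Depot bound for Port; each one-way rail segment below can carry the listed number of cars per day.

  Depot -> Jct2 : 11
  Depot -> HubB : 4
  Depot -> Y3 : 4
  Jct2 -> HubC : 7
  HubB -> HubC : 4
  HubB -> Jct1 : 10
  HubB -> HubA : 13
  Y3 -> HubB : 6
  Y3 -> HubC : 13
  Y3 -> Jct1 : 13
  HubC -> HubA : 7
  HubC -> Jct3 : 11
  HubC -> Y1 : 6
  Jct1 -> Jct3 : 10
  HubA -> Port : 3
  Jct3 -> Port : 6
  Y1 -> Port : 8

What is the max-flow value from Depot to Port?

15

Augment Depot→HubB→HubA→Port: bottleneck 3, flow now 3.
Augment Depot→Jct2→HubC→Jct3→Port: bottleneck 6, flow now 9.
Augment Depot→Jct2→HubC→Y1→Port: bottleneck 1, flow now 10.
Augment Depot→HubB→HubC→Y1→Port: bottleneck 1, flow now 11.
Augment Depot→Y3→HubC→Y1→Port: bottleneck 4, flow now 15.
No augmenting path remains; maximum flow = 15.
In the residual graph, reachable from Depot: {Depot, Jct2}.
Min-cut edges: Depot→HubB (4), Depot→Y3 (4), Jct2→HubC (7); capacity 4 + 4 + 7 = 15.
This cut is saturated, so no flow can exceed 15.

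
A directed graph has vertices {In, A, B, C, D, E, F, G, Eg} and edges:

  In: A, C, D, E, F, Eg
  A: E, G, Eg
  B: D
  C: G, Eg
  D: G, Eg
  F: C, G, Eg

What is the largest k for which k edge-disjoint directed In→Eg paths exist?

Assign every edge capacity 1; by Menger, the answer equals the max flow.
Path In→Eg (+1); total 1.
Path In→A→Eg (+1); total 2.
Path In→C→Eg (+1); total 3.
Path In→D→Eg (+1); total 4.
Path In→F→Eg (+1); total 5.
No residual In→Eg path; max flow = 5.
Certifying cut of size 5: {In→A, In→C, In→D, In→Eg, In→F}.

5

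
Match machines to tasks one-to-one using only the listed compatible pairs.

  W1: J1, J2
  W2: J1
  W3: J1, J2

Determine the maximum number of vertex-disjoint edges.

2

Unit-capacity flow: source→left, listed edges, right→sink; max matching = max flow.
Augmenting path W1→J1 (+1); matched 1.
Augmenting path W3→J2 (+1); matched 2.
No augmenting path remains; maximum matching = 2.
König certificate: {J1, J2} is a vertex cover of size 2 (every listed pair touches it), so no matching can be larger.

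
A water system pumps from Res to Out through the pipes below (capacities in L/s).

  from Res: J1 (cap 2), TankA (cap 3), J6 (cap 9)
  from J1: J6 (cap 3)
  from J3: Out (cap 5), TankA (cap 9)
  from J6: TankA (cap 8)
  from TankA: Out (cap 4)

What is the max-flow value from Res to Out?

Augment Res→TankA→Out: bottleneck 3, flow now 3.
Augment Res→J6→TankA→Out: bottleneck 1, flow now 4.
No augmenting path remains; maximum flow = 4.
In the residual graph, reachable from Res: {Res, J1, J6, TankA}.
Min-cut edges: TankA→Out (4); capacity 4 = 4.
This cut is saturated, so no flow can exceed 4.

4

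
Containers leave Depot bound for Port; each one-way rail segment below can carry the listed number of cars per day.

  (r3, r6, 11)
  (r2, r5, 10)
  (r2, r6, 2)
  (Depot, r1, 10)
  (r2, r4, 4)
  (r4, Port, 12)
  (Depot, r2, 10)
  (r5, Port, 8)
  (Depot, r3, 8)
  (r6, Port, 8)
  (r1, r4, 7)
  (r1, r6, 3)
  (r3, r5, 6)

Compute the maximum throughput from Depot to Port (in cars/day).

Augment Depot→r1→r4→Port: bottleneck 7, flow now 7.
Augment Depot→r1→r6→Port: bottleneck 3, flow now 10.
Augment Depot→r2→r4→Port: bottleneck 4, flow now 14.
Augment Depot→r2→r5→Port: bottleneck 6, flow now 20.
Augment Depot→r3→r5→Port: bottleneck 2, flow now 22.
Augment Depot→r3→r6→Port: bottleneck 5, flow now 27.
No augmenting path remains; maximum flow = 27.
In the residual graph, reachable from Depot: {Depot, r1, r2, r3, r5, r6}.
Min-cut edges: r1→r4 (7), r2→r4 (4), r5→Port (8), r6→Port (8); capacity 7 + 4 + 8 + 8 = 27.
This cut is saturated, so no flow can exceed 27.

27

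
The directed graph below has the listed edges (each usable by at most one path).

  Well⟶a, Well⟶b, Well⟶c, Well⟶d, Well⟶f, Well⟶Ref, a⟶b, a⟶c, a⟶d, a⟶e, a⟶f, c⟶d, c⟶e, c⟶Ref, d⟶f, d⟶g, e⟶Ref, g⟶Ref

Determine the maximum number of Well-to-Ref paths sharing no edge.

4

Assign every edge capacity 1; by Menger, the answer equals the max flow.
Path Well→Ref (+1); total 1.
Path Well→c→Ref (+1); total 2.
Path Well→a→e→Ref (+1); total 3.
Path Well→d→g→Ref (+1); total 4.
No residual Well→Ref path; max flow = 4.
Certifying cut of size 4: {Well→Ref, Well→a, Well→c, Well→d}.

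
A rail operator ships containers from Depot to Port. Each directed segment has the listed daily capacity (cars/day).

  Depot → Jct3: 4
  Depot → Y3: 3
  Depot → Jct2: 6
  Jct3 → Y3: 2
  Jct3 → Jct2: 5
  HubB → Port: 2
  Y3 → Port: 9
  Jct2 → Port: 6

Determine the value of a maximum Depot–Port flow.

11

Augment Depot→Y3→Port: bottleneck 3, flow now 3.
Augment Depot→Jct2→Port: bottleneck 6, flow now 9.
Augment Depot→Jct3→Y3→Port: bottleneck 2, flow now 11.
No augmenting path remains; maximum flow = 11.
In the residual graph, reachable from Depot: {Depot, Jct3, Jct2}.
Min-cut edges: Depot→Y3 (3), Jct3→Y3 (2), Jct2→Port (6); capacity 3 + 2 + 6 = 11.
This cut is saturated, so no flow can exceed 11.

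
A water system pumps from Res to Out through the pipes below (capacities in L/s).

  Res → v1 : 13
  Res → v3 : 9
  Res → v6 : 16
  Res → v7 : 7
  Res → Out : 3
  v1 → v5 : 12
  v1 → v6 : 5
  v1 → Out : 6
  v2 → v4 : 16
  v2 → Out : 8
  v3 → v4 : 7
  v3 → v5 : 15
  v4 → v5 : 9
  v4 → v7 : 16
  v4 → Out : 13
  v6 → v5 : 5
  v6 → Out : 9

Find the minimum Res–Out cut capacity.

Augment Res→Out: bottleneck 3, flow now 3.
Augment Res→v1→Out: bottleneck 6, flow now 9.
Augment Res→v6→Out: bottleneck 9, flow now 18.
Augment Res→v3→v4→Out: bottleneck 7, flow now 25.
No augmenting path remains; maximum flow = 25.
By max-flow min-cut, the minimum cut capacity equals the max flow.
In the residual graph, reachable from Res: {Res, v1, v3, v5, v6, v7}.
Min-cut edges: Res→Out (3), v1→Out (6), v3→v4 (7), v6→Out (9); capacity 3 + 6 + 7 + 9 = 25.

25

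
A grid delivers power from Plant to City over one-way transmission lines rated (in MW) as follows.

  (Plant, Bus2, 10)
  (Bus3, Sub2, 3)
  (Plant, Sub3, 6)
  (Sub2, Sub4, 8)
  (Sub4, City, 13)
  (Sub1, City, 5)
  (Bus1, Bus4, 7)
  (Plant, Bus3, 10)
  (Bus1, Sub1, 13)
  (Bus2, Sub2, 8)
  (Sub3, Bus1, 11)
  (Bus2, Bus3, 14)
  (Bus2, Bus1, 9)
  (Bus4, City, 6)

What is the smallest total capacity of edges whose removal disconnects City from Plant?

19

Augment Plant→Bus3→Sub2→Sub4→City: bottleneck 3, flow now 3.
Augment Plant→Bus2→Bus1→Sub1→City: bottleneck 5, flow now 8.
Augment Plant→Bus2→Bus1→Bus4→City: bottleneck 4, flow now 12.
Augment Plant→Bus2→Sub2→Sub4→City: bottleneck 1, flow now 13.
Augment Plant→Sub3→Bus1→Bus4→City: bottleneck 2, flow now 15.
Augment Plant→Sub3→Bus1→Bus2→Sub2→Sub4→City: bottleneck 4, flow now 19. (uses reverse residual edge)
No augmenting path remains; maximum flow = 19.
By max-flow min-cut, the minimum cut capacity equals the max flow.
In the residual graph, reachable from Plant: {Plant, Bus3}.
Min-cut edges: Plant→Bus2 (10), Plant→Sub3 (6), Bus3→Sub2 (3); capacity 10 + 6 + 3 = 19.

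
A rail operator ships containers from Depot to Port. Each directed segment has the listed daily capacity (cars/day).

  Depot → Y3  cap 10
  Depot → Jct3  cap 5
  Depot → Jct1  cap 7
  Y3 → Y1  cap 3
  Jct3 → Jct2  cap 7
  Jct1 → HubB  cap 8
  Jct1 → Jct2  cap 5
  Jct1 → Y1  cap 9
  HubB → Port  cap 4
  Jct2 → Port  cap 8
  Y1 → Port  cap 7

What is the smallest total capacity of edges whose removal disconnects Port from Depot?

Augment Depot→Y3→Y1→Port: bottleneck 3, flow now 3.
Augment Depot→Jct3→Jct2→Port: bottleneck 5, flow now 8.
Augment Depot→Jct1→HubB→Port: bottleneck 4, flow now 12.
Augment Depot→Jct1→Jct2→Port: bottleneck 3, flow now 15.
No augmenting path remains; maximum flow = 15.
By max-flow min-cut, the minimum cut capacity equals the max flow.
In the residual graph, reachable from Depot: {Depot, Y3}.
Min-cut edges: Depot→Jct3 (5), Depot→Jct1 (7), Y3→Y1 (3); capacity 5 + 7 + 3 = 15.

15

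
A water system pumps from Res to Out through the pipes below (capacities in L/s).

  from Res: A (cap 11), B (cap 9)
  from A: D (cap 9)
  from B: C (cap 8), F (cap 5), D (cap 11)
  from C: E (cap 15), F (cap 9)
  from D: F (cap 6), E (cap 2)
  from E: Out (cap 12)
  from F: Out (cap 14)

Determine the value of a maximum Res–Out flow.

17

Augment Res→B→F→Out: bottleneck 5, flow now 5.
Augment Res→A→D→E→Out: bottleneck 2, flow now 7.
Augment Res→A→D→F→Out: bottleneck 6, flow now 13.
Augment Res→B→C→E→Out: bottleneck 4, flow now 17.
No augmenting path remains; maximum flow = 17.
In the residual graph, reachable from Res: {Res, A, D}.
Min-cut edges: Res→B (9), D→E (2), D→F (6); capacity 9 + 2 + 6 = 17.
This cut is saturated, so no flow can exceed 17.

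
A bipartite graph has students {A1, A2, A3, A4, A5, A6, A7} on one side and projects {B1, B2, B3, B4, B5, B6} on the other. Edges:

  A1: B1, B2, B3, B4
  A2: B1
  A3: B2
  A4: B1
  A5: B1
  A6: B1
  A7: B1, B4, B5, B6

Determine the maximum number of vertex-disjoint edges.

4

Unit-capacity flow: source→left, listed edges, right→sink; max matching = max flow.
Augmenting path A1→B1 (+1); matched 1.
Augmenting path A3→B2 (+1); matched 2.
Augmenting path A7→B4 (+1); matched 3.
Augmenting path A2→B1→A1→B3 (+1); matched 4.
No augmenting path remains; maximum matching = 4.
König certificate: {A1, A3, A7, B1} is a vertex cover of size 4 (every listed pair touches it), so no matching can be larger.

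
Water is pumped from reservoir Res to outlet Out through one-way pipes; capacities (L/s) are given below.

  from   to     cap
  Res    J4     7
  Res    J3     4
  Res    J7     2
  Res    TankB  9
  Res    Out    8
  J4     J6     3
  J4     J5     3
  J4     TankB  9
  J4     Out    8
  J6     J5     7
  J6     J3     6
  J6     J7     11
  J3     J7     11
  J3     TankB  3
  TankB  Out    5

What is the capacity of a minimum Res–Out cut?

Augment Res→Out: bottleneck 8, flow now 8.
Augment Res→J4→Out: bottleneck 7, flow now 15.
Augment Res→TankB→Out: bottleneck 5, flow now 20.
No augmenting path remains; maximum flow = 20.
By max-flow min-cut, the minimum cut capacity equals the max flow.
In the residual graph, reachable from Res: {Res, J3, J7, TankB}.
Min-cut edges: Res→J4 (7), Res→Out (8), TankB→Out (5); capacity 7 + 8 + 5 = 20.

20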